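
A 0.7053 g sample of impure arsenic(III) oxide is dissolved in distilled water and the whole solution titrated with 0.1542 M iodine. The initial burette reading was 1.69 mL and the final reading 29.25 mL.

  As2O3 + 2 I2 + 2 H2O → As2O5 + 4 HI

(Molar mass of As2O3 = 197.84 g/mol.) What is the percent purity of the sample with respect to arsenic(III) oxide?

59.60 %

n(I2) = 0.02756 L × 0.1542 mol/L = 4.250 × 10^-3 mol
From the 1:2 ratio, n(As2O3) = 1/2 × 4.250 × 10^-3 = 2.125 × 10^-3 mol
mass of As2O3 = 2.125 × 10^-3 × 197.84 g/mol = 0.4204 g
% As2O3 = 0.4204 / 0.7053 × 100 = 59.60 %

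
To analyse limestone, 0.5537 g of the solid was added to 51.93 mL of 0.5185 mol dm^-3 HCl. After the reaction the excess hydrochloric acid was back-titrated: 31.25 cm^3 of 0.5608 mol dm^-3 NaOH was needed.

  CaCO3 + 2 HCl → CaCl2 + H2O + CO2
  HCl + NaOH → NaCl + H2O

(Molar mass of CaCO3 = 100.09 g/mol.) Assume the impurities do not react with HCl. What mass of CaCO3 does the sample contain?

0.4705 g

n(HCl) added = 0.05193 × 0.5185 = 0.02693 mol
n(NaOH) used in back-titration = 0.03125 × 0.5608 = 0.01752 mol
n(HCl) left over = 0.01752 mol (1:1 ratio)
n(HCl) consumed by analyte = 0.02693 − 0.01752 = 9.401 × 10^-3 mol
From the 1:2 ratio, n(CaCO3) = 1/2 × 9.401 × 10^-3 = 4.700 × 10^-3 mol
mass of CaCO3 = 4.700 × 10^-3 × 100.09 = 0.4705 g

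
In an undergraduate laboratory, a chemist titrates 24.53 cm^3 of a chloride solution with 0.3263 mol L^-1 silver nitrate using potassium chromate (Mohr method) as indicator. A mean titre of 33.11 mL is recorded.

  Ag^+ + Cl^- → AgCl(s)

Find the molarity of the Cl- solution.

0.4404 mol/L

n(AgNO3) = 0.03311 L × 0.3263 mol/L = 0.01080 mol
n(Cl-) = 0.01080 mol (1:1 mole ratio)
[Cl-] = 0.01080 mol / 0.02453 L = 0.4404 mol/L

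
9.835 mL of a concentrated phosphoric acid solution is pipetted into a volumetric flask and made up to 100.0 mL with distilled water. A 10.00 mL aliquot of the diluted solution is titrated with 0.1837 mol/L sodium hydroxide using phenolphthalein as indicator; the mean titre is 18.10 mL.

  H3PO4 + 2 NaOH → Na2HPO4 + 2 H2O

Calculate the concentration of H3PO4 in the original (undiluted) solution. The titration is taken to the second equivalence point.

n(NaOH) = 0.01810 × 0.1837 = 3.325 × 10^-3 mol
From the 1:2 ratio, n(H3PO4) in the aliquot = 1/2 × 3.325 × 10^-3 = 1.662 × 10^-3 mol
[H3PO4]_dilute = 1.662 × 10^-3 / 0.01000 = 0.1662 mol/L
Dilution factor = 100.0 / 9.835 = 10.17
[H3PO4]_stock = 0.1662 × 10.17 = 1.690 mol/L

1.690 mol/L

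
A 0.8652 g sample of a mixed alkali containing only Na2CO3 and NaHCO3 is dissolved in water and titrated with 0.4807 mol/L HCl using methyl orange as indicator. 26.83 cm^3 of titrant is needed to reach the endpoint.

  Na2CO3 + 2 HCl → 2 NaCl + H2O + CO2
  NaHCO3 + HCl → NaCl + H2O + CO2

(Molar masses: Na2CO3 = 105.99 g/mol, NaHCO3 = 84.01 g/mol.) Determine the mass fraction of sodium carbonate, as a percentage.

43.11 %

n(HCl) = 0.02683 × 0.4807 = 0.01290 mol
Let x = n(Na2CO3), y = n(NaHCO3).
Titrant: 2x + 1y = 0.01290;  mass: 105.99x + 84.01y = 0.8652
Solving, x = 3.519 × 10^-3 mol, y = 5.859 × 10^-3 mol
mass of Na2CO3 = 3.519 × 10^-3 × 105.99 = 0.3730 g
% Na2CO3 = 0.3730 / 0.8652 × 100 = 43.11 %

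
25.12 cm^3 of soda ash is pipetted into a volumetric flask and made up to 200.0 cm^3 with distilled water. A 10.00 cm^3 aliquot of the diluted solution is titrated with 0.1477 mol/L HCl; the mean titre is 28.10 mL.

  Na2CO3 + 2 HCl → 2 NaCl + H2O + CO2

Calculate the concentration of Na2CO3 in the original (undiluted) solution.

1.652 mol/L

n(HCl) = 0.02810 × 0.1477 = 4.150 × 10^-3 mol
From the 1:2 ratio, n(Na2CO3) in the aliquot = 1/2 × 4.150 × 10^-3 = 2.075 × 10^-3 mol
[Na2CO3]_dilute = 2.075 × 10^-3 / 0.01000 = 0.2075 mol/L
Dilution factor = 200.0 / 25.12 = 7.962
[Na2CO3]_stock = 0.2075 × 7.962 = 1.652 mol/L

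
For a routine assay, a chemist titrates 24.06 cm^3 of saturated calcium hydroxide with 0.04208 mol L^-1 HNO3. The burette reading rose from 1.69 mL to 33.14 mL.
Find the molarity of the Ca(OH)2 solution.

Ca(OH)2 + 2 HNO3 → Ca(NO3)2 + 2 H2O
n(HNO3) = 0.03145 L × 0.04208 mol/L = 1.323 × 10^-3 mol
From the 1:2 mole ratio, n(Ca(OH)2) = 1/2 × 1.323 × 10^-3 = 6.617 × 10^-4 mol
[Ca(OH)2] = 6.617 × 10^-4 mol / 0.02406 L = 0.02750 mol/L

0.02750 mol/L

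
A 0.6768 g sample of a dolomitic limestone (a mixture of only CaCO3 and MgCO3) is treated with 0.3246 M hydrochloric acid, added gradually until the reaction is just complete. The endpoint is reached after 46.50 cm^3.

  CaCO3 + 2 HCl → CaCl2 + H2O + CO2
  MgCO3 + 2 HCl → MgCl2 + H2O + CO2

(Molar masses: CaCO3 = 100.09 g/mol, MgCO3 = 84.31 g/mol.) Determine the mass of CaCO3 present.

0.2570 g

n(HCl) = 0.04650 × 0.3246 = 0.01509 mol
Let x = n(CaCO3), y = n(MgCO3).
Titrant: 2x + 2y = 0.01509;  mass: 100.09x + 84.31y = 0.6768
Solving, x = 2.568 × 10^-3 mol, y = 4.979 × 10^-3 mol
mass of CaCO3 = 2.568 × 10^-3 × 100.09 = 0.2570 g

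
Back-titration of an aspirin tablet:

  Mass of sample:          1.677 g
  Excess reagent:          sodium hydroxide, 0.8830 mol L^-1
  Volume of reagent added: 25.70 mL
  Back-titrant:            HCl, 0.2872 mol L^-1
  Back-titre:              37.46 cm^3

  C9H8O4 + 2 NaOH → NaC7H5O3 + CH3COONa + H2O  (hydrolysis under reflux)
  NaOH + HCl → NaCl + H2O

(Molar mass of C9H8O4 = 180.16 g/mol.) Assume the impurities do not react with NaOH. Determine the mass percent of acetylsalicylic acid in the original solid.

64.11 %

n(NaOH) added = 0.02570 × 0.8830 = 0.02269 mol
n(HCl) used in back-titration = 0.03746 × 0.2872 = 0.01076 mol
n(NaOH) left over = 0.01076 mol (1:1 ratio)
n(NaOH) consumed by analyte = 0.02269 − 0.01076 = 0.01193 mol
From the 1:2 ratio, n(C9H8O4) = 1/2 × 0.01193 = 5.967 × 10^-3 mol
mass of C9H8O4 = 5.967 × 10^-3 × 180.16 = 1.075 g
% C9H8O4 = 1.075 / 1.677 × 100 = 64.11 %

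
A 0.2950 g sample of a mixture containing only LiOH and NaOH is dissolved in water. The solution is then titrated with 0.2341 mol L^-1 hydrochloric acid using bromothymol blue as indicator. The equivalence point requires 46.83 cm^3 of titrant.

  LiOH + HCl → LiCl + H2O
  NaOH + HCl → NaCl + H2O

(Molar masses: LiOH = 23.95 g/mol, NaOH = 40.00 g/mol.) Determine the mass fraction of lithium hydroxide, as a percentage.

n(HCl) = 0.04683 × 0.2341 = 0.01096 mol
Let x = n(LiOH), y = n(NaOH).
Titrant: 1x + 1y = 0.01096;  mass: 23.95x + 40.00y = 0.2950
Solving, x = 8.942 × 10^-3 mol, y = 2.021 × 10^-3 mol
mass of LiOH = 8.942 × 10^-3 × 23.95 = 0.2142 g
% LiOH = 0.2142 / 0.2950 × 100 = 72.60 %

72.60 %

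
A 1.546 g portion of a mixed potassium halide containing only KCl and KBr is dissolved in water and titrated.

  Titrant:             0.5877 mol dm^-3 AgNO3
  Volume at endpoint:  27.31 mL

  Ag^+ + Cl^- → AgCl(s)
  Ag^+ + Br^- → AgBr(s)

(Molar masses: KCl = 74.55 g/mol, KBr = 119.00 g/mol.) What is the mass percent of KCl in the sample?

39.48 %

n(AgNO3) = 0.02731 × 0.5877 = 0.01605 mol
Let x = n(KCl), y = n(KBr).
Titrant: 1x + 1y = 0.01605;  mass: 74.55x + 119.00y = 1.546
Solving, x = 8.188 × 10^-3 mol, y = 7.862 × 10^-3 mol
mass of KCl = 8.188 × 10^-3 × 74.55 = 0.6104 g
% KCl = 0.6104 / 1.546 × 100 = 39.48 %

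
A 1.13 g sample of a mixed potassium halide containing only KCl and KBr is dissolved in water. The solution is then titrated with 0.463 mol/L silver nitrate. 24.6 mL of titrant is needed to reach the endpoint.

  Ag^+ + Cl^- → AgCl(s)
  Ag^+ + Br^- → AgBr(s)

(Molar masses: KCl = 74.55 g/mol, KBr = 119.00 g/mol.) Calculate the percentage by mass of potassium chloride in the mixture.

n(AgNO3) = 0.0246 × 0.463 = 0.0114 mol
Let x = n(KCl), y = n(KBr).
Titrant: 1x + 1y = 0.0114;  mass: 74.55x + 119.00y = 1.13
Solving, x = 5.07 × 10^-3 mol, y = 6.32 × 10^-3 mol
mass of KCl = 5.07 × 10^-3 × 74.55 = 0.378 g
% KCl = 0.378 / 1.13 × 100 = 33.5 %

33.5 %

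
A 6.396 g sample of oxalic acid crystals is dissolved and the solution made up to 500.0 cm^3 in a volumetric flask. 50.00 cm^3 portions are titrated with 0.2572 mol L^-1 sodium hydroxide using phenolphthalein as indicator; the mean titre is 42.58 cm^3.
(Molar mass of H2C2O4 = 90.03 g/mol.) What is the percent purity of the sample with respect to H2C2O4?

77.08 %

H2C2O4 + 2 NaOH → Na2C2O4 + 2 H2O
n(NaOH) per titration = 0.04258 × 0.2572 = 0.01095 mol
From the 1:2 ratio, n(H2C2O4) in each aliquot = 1/2 × 0.01095 = 5.476 × 10^-3 mol
n(H2C2O4) in the whole flask = 5.476 × 10^-3 × 500.0/50.00 = 0.05476 mol
mass of H2C2O4 = 0.05476 × 90.03 = 4.930 g
% H2C2O4 = 4.930 / 6.396 × 100 = 77.08 %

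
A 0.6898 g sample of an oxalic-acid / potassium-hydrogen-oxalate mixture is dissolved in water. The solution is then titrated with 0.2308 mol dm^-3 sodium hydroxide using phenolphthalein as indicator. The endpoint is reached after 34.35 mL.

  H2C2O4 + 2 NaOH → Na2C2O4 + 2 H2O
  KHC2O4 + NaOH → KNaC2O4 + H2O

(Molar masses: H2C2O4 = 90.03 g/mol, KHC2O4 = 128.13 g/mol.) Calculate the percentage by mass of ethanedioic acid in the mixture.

n(NaOH) = 0.03435 × 0.2308 = 7.928 × 10^-3 mol
Let x = n(H2C2O4), y = n(KHC2O4).
Titrant: 2x + 1y = 7.928 × 10^-3;  mass: 90.03x + 128.13y = 0.6898
Solving, x = 1.961 × 10^-3 mol, y = 4.006 × 10^-3 mol
mass of H2C2O4 = 1.961 × 10^-3 × 90.03 = 0.1766 g
% H2C2O4 = 0.1766 / 0.6898 × 100 = 25.60 %

25.60 %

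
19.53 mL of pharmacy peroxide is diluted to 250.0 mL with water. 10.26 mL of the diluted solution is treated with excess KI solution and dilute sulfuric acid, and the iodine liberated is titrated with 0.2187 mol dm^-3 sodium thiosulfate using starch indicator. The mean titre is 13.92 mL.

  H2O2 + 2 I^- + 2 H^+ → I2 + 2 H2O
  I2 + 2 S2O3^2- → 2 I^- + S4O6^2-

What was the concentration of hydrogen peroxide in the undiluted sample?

n(S2O3^2-) = 0.01392 × 0.2187 = 3.044 × 10^-3 mol
n(I2) = n(S2O3^2-)/2 = 1.522 × 10^-3 mol
n(H2O2) in the aliquot = 1.522 × 10^-3 mol (1:1 ratio)
[H2O2]_dilute = 1.522 × 10^-3 / 0.01026 = 0.1484 mol/L
[H2O2]_original = 0.1484 × 250.0/19.53 = 1.899 mol/L

1.899 mol/L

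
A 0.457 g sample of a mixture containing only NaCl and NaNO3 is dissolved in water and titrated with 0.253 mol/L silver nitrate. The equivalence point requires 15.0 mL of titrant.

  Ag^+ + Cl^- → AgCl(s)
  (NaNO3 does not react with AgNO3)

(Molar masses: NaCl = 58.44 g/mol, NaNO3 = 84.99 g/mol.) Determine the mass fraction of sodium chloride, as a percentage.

48.5 %

n(AgNO3) = 0.0150 × 0.253 = 3.79 × 10^-3 mol
Let x = n(NaCl), y = n(NaNO3).
Titrant: 1x = 3.79 × 10^-3;  mass: 58.44x + 84.99y = 0.457
Solving, x = 3.79 × 10^-3 mol, y = 2.77 × 10^-3 mol
mass of NaCl = 3.79 × 10^-3 × 58.44 = 0.222 g
% NaCl = 0.222 / 0.457 × 100 = 48.5 %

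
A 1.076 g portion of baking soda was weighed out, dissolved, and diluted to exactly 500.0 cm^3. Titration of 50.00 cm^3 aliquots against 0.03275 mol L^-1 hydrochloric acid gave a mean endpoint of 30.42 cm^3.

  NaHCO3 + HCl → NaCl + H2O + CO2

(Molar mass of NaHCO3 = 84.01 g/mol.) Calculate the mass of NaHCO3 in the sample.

n(HCl) per titration = 0.03042 × 0.03275 = 9.963 × 10^-4 mol
n(NaHCO3) in each aliquot = 9.963 × 10^-4 mol (1:1 ratio)
n(NaHCO3) in the whole flask = 9.963 × 10^-4 × 500.0/50.00 = 9.963 × 10^-3 mol
mass of NaHCO3 = 9.963 × 10^-3 × 84.01 = 0.8370 g

0.8370 g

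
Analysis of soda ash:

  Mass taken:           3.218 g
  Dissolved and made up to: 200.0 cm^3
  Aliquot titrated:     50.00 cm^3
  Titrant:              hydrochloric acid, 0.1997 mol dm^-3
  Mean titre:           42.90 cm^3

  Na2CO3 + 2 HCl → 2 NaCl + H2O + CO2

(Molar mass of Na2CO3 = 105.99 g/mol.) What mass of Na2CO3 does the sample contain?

1.816 g

n(HCl) per titration = 0.04290 × 0.1997 = 8.567 × 10^-3 mol
From the 1:2 ratio, n(Na2CO3) in each aliquot = 1/2 × 8.567 × 10^-3 = 4.284 × 10^-3 mol
n(Na2CO3) in the whole flask = 4.284 × 10^-3 × 200.0/50.00 = 0.01713 mol
mass of Na2CO3 = 0.01713 × 105.99 = 1.816 g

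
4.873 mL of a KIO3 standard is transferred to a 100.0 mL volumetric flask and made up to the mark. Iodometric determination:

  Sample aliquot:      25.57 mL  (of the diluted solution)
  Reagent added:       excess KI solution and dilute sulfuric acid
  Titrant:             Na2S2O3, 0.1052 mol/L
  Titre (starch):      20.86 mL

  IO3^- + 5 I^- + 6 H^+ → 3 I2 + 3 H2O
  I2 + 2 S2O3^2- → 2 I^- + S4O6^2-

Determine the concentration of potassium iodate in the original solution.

0.2935 mol/L

n(S2O3^2-) = 0.02086 × 0.1052 = 2.194 × 10^-3 mol
n(I2) = n(S2O3^2-)/2 = 1.097 × 10^-3 mol
From the 1:3 ratio, n(IO3^-) in the aliquot = 1/3 × 1.097 × 10^-3 = 3.657 × 10^-4 mol
[IO3^-]_dilute = 3.657 × 10^-4 / 0.02557 = 0.01430 mol/L
[IO3^-]_original = 0.01430 × 100.0/4.873 = 0.2935 mol/L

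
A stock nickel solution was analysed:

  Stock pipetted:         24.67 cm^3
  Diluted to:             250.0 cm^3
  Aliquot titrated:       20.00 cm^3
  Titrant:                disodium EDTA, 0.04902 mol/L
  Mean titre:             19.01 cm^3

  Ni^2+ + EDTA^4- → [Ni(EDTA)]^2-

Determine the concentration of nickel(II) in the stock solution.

n(EDTA) = 0.01901 × 0.04902 = 9.319 × 10^-4 mol
n(Ni2+) in the aliquot = 9.319 × 10^-4 mol (1:1 ratio)
[Ni2+]_dilute = 9.319 × 10^-4 / 0.02000 = 0.04659 mol/L
Dilution factor = 250.0 / 24.67 = 10.13
[Ni2+]_stock = 0.04659 × 10.13 = 0.4722 mol/L

0.4722 mol/L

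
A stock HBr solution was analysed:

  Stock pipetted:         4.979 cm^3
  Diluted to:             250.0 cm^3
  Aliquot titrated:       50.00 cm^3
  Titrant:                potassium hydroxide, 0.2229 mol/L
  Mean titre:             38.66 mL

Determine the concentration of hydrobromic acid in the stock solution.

8.654 mol/L

HBr + KOH → KBr + H2O
n(KOH) = 0.03866 × 0.2229 = 8.617 × 10^-3 mol
n(HBr) in the aliquot = 8.617 × 10^-3 mol (1:1 ratio)
[HBr]_dilute = 8.617 × 10^-3 / 0.05000 = 0.1723 mol/L
Dilution factor = 250.0 / 4.979 = 50.21
[HBr]_stock = 0.1723 × 50.21 = 8.654 mol/L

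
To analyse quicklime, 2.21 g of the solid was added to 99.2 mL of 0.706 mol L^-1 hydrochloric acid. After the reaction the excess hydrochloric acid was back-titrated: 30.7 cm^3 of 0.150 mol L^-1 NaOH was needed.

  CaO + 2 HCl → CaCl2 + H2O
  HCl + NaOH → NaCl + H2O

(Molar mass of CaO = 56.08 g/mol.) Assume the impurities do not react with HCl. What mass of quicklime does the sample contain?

1.83 g

n(HCl) added = 0.0992 × 0.706 = 0.0700 mol
n(NaOH) used in back-titration = 0.0307 × 0.150 = 4.60 × 10^-3 mol
n(HCl) left over = 4.60 × 10^-3 mol (1:1 ratio)
n(HCl) consumed by analyte = 0.0700 − 4.60 × 10^-3 = 0.0654 mol
From the 1:2 ratio, n(CaO) = 1/2 × 0.0654 = 0.0327 mol
mass of CaO = 0.0327 × 56.08 = 1.83 g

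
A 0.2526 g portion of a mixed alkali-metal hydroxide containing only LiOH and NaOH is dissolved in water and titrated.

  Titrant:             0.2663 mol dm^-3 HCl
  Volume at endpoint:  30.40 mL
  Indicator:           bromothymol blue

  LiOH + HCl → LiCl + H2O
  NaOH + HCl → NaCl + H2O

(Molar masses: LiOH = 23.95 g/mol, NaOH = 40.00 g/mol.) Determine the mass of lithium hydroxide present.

n(HCl) = 0.03040 × 0.2663 = 8.096 × 10^-3 mol
Let x = n(LiOH), y = n(NaOH).
Titrant: 1x + 1y = 8.096 × 10^-3;  mass: 23.95x + 40.00y = 0.2526
Solving, x = 4.437 × 10^-3 mol, y = 3.658 × 10^-3 mol
mass of LiOH = 4.437 × 10^-3 × 23.95 = 0.1063 g

0.1063 g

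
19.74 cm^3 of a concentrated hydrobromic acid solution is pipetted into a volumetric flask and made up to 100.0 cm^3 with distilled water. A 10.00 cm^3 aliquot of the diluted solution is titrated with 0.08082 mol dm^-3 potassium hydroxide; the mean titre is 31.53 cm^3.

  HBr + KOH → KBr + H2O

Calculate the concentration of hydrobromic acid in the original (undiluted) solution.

1.291 mol/L

n(KOH) = 0.03153 × 0.08082 = 2.548 × 10^-3 mol
n(HBr) in the aliquot = 2.548 × 10^-3 mol (1:1 ratio)
[HBr]_dilute = 2.548 × 10^-3 / 0.01000 = 0.2548 mol/L
Dilution factor = 100.0 / 19.74 = 5.066
[HBr]_stock = 0.2548 × 5.066 = 1.291 mol/L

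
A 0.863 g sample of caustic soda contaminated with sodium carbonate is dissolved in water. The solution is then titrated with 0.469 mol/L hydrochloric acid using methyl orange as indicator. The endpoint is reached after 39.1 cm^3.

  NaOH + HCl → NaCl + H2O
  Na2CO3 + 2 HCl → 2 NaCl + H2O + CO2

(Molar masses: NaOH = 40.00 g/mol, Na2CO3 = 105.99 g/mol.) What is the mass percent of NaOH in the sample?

38.8 %

n(HCl) = 0.0391 × 0.469 = 0.0183 mol
Let x = n(NaOH), y = n(Na2CO3).
Titrant: 1x + 2y = 0.0183;  mass: 40.00x + 105.99y = 0.863
Solving, x = 8.37 × 10^-3 mol, y = 4.98 × 10^-3 mol
mass of NaOH = 8.37 × 10^-3 × 40.00 = 0.335 g
% NaOH = 0.335 / 0.863 × 100 = 38.8 %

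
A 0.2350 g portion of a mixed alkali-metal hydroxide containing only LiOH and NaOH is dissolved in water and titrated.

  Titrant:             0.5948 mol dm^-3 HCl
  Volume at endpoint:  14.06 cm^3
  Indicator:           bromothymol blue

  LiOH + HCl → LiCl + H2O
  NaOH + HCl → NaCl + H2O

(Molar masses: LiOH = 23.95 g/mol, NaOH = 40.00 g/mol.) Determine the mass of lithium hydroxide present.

0.1485 g

n(HCl) = 0.01406 × 0.5948 = 8.363 × 10^-3 mol
Let x = n(LiOH), y = n(NaOH).
Titrant: 1x + 1y = 8.363 × 10^-3;  mass: 23.95x + 40.00y = 0.2350
Solving, x = 6.200 × 10^-3 mol, y = 2.163 × 10^-3 mol
mass of LiOH = 6.200 × 10^-3 × 23.95 = 0.1485 g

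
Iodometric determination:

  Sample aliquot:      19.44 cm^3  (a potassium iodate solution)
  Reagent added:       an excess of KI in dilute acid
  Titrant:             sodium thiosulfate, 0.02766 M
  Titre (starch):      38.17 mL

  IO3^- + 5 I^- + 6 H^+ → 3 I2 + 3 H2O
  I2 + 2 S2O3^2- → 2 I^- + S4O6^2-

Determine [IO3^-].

0.009052 M

n(S2O3^2-) = 0.03817 × 0.02766 = 1.056 × 10^-3 mol
n(I2) = n(S2O3^2-)/2 = 5.279 × 10^-4 mol
From the 1:3 ratio, n(IO3^-) in the aliquot = 1/3 × 5.279 × 10^-4 = 1.760 × 10^-4 mol
[IO3^-] = 1.760 × 10^-4 / 0.01944 = 0.009052 mol/L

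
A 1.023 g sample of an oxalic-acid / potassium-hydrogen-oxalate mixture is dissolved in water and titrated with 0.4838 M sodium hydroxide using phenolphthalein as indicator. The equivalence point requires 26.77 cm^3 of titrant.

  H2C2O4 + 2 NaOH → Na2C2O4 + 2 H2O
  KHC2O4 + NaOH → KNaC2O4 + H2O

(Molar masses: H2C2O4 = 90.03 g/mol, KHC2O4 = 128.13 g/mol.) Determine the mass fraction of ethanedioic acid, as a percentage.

n(NaOH) = 0.02677 × 0.4838 = 0.01295 mol
Let x = n(H2C2O4), y = n(KHC2O4).
Titrant: 2x + 1y = 0.01295;  mass: 90.03x + 128.13y = 1.023
Solving, x = 3.829 × 10^-3 mol, y = 5.294 × 10^-3 mol
mass of H2C2O4 = 3.829 × 10^-3 × 90.03 = 0.3447 g
% H2C2O4 = 0.3447 / 1.023 × 100 = 33.70 %

33.70 %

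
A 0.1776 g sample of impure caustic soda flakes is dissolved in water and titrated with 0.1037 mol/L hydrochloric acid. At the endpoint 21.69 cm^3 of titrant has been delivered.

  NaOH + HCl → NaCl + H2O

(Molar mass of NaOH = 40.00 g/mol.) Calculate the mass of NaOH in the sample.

n(HCl) = 0.02169 L × 0.1037 mol/L = 2.249 × 10^-3 mol
n(NaOH) = 2.249 × 10^-3 mol (1:1 ratio)
mass of NaOH = 2.249 × 10^-3 × 40.00 g/mol = 0.08997 g

0.08997 g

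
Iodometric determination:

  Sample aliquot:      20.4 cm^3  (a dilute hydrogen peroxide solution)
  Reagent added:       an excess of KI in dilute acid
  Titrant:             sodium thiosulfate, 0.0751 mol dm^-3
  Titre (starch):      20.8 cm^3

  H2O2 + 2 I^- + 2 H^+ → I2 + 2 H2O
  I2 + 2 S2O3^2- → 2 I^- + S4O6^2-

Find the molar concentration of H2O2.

0.0383 mol/L

n(S2O3^2-) = 0.0208 × 0.0751 = 1.56 × 10^-3 mol
n(I2) = n(S2O3^2-)/2 = 7.81 × 10^-4 mol
n(H2O2) in the aliquot = 7.81 × 10^-4 mol (1:1 ratio)
[H2O2] = 7.81 × 10^-4 / 0.0204 = 0.0383 mol/L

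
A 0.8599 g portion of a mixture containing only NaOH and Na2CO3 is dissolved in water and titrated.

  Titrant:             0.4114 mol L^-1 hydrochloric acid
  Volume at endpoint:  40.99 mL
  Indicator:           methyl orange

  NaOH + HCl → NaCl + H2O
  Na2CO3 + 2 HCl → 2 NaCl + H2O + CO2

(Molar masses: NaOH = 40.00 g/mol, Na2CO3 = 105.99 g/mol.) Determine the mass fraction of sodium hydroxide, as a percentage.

n(HCl) = 0.04099 × 0.4114 = 0.01686 mol
Let x = n(NaOH), y = n(Na2CO3).
Titrant: 1x + 2y = 0.01686;  mass: 40.00x + 105.99y = 0.8599
Solving, x = 2.599 × 10^-3 mol, y = 7.132 × 10^-3 mol
mass of NaOH = 2.599 × 10^-3 × 40.00 = 0.1039 g
% NaOH = 0.1039 / 0.8599 × 100 = 12.09 %

12.09 %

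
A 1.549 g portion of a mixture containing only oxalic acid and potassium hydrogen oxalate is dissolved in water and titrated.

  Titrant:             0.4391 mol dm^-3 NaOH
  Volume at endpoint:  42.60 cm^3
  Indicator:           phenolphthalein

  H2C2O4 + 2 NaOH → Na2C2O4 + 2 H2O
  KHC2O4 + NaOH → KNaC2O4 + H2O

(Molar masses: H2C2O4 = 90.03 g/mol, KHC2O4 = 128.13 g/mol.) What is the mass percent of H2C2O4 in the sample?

n(NaOH) = 0.04260 × 0.4391 = 0.01871 mol
Let x = n(H2C2O4), y = n(KHC2O4).
Titrant: 2x + 1y = 0.01871;  mass: 90.03x + 128.13y = 1.549
Solving, x = 5.100 × 10^-3 mol, y = 8.506 × 10^-3 mol
mass of H2C2O4 = 5.100 × 10^-3 × 90.03 = 0.4591 g
% H2C2O4 = 0.4591 / 1.549 × 100 = 29.64 %

29.64 %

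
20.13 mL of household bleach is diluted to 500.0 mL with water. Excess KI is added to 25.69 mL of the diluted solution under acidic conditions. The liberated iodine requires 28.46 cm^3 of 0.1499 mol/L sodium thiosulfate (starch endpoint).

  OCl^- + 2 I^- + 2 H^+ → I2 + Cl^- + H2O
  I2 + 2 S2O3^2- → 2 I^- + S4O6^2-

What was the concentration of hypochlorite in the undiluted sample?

n(S2O3^2-) = 0.02846 × 0.1499 = 4.266 × 10^-3 mol
n(I2) = n(S2O3^2-)/2 = 2.133 × 10^-3 mol
n(OCl^-) in the aliquot = 2.133 × 10^-3 mol (1:1 ratio)
[OCl^-]_dilute = 2.133 × 10^-3 / 0.02569 = 0.08303 mol/L
[OCl^-]_original = 0.08303 × 500.0/20.13 = 2.062 mol/L

2.062 mol/L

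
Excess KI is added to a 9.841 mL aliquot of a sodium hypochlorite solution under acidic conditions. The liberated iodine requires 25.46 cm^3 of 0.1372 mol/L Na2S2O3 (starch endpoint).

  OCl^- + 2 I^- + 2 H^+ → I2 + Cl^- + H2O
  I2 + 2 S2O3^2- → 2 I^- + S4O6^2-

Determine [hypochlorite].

0.1775 mol/L

n(S2O3^2-) = 0.02546 × 0.1372 = 3.493 × 10^-3 mol
n(I2) = n(S2O3^2-)/2 = 1.747 × 10^-3 mol
n(OCl^-) in the aliquot = 1.747 × 10^-3 mol (1:1 ratio)
[OCl^-] = 1.747 × 10^-3 / 0.009841 = 0.1775 mol/L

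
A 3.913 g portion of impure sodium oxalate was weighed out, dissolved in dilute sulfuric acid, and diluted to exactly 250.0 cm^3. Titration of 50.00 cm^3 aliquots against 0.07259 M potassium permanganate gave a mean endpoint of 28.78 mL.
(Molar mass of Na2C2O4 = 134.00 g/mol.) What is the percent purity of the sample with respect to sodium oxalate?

89.43 %

2 MnO4^- + 5 C2O4^2- + 16 H^+ → 2 Mn^2+ + 10 CO2 + 8 H2O
n(KMnO4) per titration = 0.02878 × 0.07259 = 2.089 × 10^-3 mol
From the 5:2 ratio, n(Na2C2O4) in each aliquot = 5/2 × 2.089 × 10^-3 = 5.223 × 10^-3 mol
n(Na2C2O4) in the whole flask = 5.223 × 10^-3 × 250.0/50.00 = 0.02611 mol
mass of Na2C2O4 = 0.02611 × 134.00 = 3.499 g
% Na2C2O4 = 3.499 / 3.913 × 100 = 89.43 %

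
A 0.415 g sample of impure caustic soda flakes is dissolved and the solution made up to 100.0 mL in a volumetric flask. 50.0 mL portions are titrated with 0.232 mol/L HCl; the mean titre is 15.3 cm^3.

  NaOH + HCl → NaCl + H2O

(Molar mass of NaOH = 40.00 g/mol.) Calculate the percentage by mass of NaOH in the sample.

n(HCl) per titration = 0.0153 × 0.232 = 3.55 × 10^-3 mol
n(NaOH) in each aliquot = 3.55 × 10^-3 mol (1:1 ratio)
n(NaOH) in the whole flask = 3.55 × 10^-3 × 100.0/50.0 = 7.10 × 10^-3 mol
mass of NaOH = 7.10 × 10^-3 × 40.00 = 0.284 g
% NaOH = 0.284 / 0.415 × 100 = 68.4 %

68.4 %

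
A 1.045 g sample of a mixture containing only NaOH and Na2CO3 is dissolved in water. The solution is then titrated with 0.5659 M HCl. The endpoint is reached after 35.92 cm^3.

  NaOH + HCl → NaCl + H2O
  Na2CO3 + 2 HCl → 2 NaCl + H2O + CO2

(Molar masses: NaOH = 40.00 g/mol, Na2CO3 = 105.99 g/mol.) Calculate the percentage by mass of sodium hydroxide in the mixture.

n(HCl) = 0.03592 × 0.5659 = 0.02033 mol
Let x = n(NaOH), y = n(Na2CO3).
Titrant: 1x + 2y = 0.02033;  mass: 40.00x + 105.99y = 1.045
Solving, x = 2.481 × 10^-3 mol, y = 8.923 × 10^-3 mol
mass of NaOH = 2.481 × 10^-3 × 40.00 = 0.09923 g
% NaOH = 0.09923 / 1.045 × 100 = 9.495 %

9.495 %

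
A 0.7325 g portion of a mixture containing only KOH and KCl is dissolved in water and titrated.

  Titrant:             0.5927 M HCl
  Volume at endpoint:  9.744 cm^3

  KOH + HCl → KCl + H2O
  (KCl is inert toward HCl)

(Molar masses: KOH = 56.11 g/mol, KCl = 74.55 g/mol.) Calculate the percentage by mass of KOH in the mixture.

44.24 %

n(HCl) = 0.009744 × 0.5927 = 5.775 × 10^-3 mol
Let x = n(KOH), y = n(KCl).
Titrant: 1x = 5.775 × 10^-3;  mass: 56.11x + 74.55y = 0.7325
Solving, x = 5.775 × 10^-3 mol, y = 5.479 × 10^-3 mol
mass of KOH = 5.775 × 10^-3 × 56.11 = 0.3241 g
% KOH = 0.3241 / 0.7325 × 100 = 44.24 %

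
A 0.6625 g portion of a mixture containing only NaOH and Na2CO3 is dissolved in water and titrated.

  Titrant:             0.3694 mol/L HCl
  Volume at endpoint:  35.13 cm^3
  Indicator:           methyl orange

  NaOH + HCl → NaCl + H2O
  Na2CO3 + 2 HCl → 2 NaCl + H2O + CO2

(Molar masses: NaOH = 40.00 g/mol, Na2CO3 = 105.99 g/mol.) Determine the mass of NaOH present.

0.07762 g

n(HCl) = 0.03513 × 0.3694 = 0.01298 mol
Let x = n(NaOH), y = n(Na2CO3).
Titrant: 1x + 2y = 0.01298;  mass: 40.00x + 105.99y = 0.6625
Solving, x = 1.941 × 10^-3 mol, y = 5.518 × 10^-3 mol
mass of NaOH = 1.941 × 10^-3 × 40.00 = 0.07762 g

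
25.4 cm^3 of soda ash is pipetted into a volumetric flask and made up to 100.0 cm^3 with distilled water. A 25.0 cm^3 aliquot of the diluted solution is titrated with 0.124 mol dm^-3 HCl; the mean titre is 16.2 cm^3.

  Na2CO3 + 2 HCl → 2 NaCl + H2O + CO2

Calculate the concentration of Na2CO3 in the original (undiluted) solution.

0.158 mol/L

n(HCl) = 0.0162 × 0.124 = 2.01 × 10^-3 mol
From the 1:2 ratio, n(Na2CO3) in the aliquot = 1/2 × 2.01 × 10^-3 = 1.00 × 10^-3 mol
[Na2CO3]_dilute = 1.00 × 10^-3 / 0.0250 = 0.0402 mol/L
Dilution factor = 100.0 / 25.4 = 3.937
[Na2CO3]_stock = 0.0402 × 3.937 = 0.158 mol/L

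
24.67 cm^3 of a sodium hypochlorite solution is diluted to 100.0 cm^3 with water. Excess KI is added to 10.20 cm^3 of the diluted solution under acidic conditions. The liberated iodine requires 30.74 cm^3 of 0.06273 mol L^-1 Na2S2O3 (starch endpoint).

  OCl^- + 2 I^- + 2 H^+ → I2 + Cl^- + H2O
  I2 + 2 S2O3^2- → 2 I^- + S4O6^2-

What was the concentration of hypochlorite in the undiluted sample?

0.3832 mol/L

n(S2O3^2-) = 0.03074 × 0.06273 = 1.928 × 10^-3 mol
n(I2) = n(S2O3^2-)/2 = 9.642 × 10^-4 mol
n(OCl^-) in the aliquot = 9.642 × 10^-4 mol (1:1 ratio)
[OCl^-]_dilute = 9.642 × 10^-4 / 0.01020 = 0.09453 mol/L
[OCl^-]_original = 0.09453 × 100.0/24.67 = 0.3832 mol/L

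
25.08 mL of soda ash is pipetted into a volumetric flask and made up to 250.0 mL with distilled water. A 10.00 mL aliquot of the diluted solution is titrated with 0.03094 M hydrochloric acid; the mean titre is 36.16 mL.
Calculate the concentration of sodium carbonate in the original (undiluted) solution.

0.5576 M

Na2CO3 + 2 HCl → 2 NaCl + H2O + CO2
n(HCl) = 0.03616 × 0.03094 = 1.119 × 10^-3 mol
From the 1:2 ratio, n(Na2CO3) in the aliquot = 1/2 × 1.119 × 10^-3 = 5.594 × 10^-4 mol
[Na2CO3]_dilute = 5.594 × 10^-4 / 0.01000 = 0.05594 mol/L
Dilution factor = 250.0 / 25.08 = 9.968
[Na2CO3]_stock = 0.05594 × 9.968 = 0.5576 mol/L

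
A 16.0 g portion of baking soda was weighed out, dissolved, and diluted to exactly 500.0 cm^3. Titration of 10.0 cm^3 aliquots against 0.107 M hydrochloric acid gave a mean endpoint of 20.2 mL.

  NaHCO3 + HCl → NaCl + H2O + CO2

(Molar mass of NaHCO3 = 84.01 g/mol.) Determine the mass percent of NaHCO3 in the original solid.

56.7 %

n(HCl) per titration = 0.0202 × 0.107 = 2.16 × 10^-3 mol
n(NaHCO3) in each aliquot = 2.16 × 10^-3 mol (1:1 ratio)
n(NaHCO3) in the whole flask = 2.16 × 10^-3 × 500.0/10.0 = 0.108 mol
mass of NaHCO3 = 0.108 × 84.01 = 9.08 g
% NaHCO3 = 9.08 / 16.0 × 100 = 56.7 %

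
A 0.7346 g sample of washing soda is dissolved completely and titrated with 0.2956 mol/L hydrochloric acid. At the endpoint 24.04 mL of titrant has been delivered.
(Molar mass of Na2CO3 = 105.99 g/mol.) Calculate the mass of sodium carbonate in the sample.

Na2CO3 + 2 HCl → 2 NaCl + H2O + CO2
n(HCl) = 0.02404 L × 0.2956 mol/L = 7.106 × 10^-3 mol
From the 1:2 ratio, n(Na2CO3) = 1/2 × 7.106 × 10^-3 = 3.553 × 10^-3 mol
mass of Na2CO3 = 3.553 × 10^-3 × 105.99 g/mol = 0.3766 g

0.3766 g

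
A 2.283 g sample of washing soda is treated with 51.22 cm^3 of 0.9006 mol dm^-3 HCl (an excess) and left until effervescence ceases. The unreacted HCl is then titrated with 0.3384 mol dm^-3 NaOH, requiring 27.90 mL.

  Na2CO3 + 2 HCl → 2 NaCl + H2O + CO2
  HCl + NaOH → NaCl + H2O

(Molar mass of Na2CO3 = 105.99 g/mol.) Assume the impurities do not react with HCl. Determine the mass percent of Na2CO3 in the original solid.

n(HCl) added = 0.05122 × 0.9006 = 0.04613 mol
n(NaOH) used in back-titration = 0.02790 × 0.3384 = 9.441 × 10^-3 mol
n(HCl) left over = 9.441 × 10^-3 mol (1:1 ratio)
n(HCl) consumed by analyte = 0.04613 − 9.441 × 10^-3 = 0.03669 mol
From the 1:2 ratio, n(Na2CO3) = 1/2 × 0.03669 = 0.01834 mol
mass of Na2CO3 = 0.01834 × 105.99 = 1.944 g
% Na2CO3 = 1.944 / 2.283 × 100 = 85.16 %

85.16 %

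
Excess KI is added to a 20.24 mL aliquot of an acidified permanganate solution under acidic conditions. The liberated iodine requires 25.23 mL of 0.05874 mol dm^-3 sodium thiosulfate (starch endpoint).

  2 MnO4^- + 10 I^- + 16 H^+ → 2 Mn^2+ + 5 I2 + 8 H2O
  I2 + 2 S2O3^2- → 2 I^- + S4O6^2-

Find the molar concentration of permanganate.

n(S2O3^2-) = 0.02523 × 0.05874 = 1.482 × 10^-3 mol
n(I2) = n(S2O3^2-)/2 = 7.410 × 10^-4 mol
From the 2:5 ratio, n(MnO4^-) in the aliquot = 2/5 × 7.410 × 10^-4 = 2.964 × 10^-4 mol
[MnO4^-] = 2.964 × 10^-4 / 0.02024 = 0.01464 mol/L

0.01464 mol/L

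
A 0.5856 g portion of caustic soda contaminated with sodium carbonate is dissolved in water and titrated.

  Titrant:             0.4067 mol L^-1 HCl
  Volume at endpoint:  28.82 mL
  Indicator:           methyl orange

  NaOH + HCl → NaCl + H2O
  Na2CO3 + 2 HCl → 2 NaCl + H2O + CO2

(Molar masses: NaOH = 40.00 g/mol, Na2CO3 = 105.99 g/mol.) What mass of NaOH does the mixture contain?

n(HCl) = 0.02882 × 0.4067 = 0.01172 mol
Let x = n(NaOH), y = n(Na2CO3).
Titrant: 1x + 2y = 0.01172;  mass: 40.00x + 105.99y = 0.5856
Solving, x = 2.736 × 10^-3 mol, y = 4.492 × 10^-3 mol
mass of NaOH = 2.736 × 10^-3 × 40.00 = 0.1095 g

0.1095 g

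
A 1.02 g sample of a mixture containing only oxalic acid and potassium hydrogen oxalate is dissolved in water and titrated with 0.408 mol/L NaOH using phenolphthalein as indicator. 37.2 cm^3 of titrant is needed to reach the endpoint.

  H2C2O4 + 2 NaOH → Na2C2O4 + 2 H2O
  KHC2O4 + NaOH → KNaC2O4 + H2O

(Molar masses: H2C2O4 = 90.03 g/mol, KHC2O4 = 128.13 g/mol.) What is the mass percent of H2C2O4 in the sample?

n(NaOH) = 0.0372 × 0.408 = 0.0152 mol
Let x = n(H2C2O4), y = n(KHC2O4).
Titrant: 2x + 1y = 0.0152;  mass: 90.03x + 128.13y = 1.02
Solving, x = 5.56 × 10^-3 mol, y = 4.05 × 10^-3 mol
mass of H2C2O4 = 5.56 × 10^-3 × 90.03 = 0.501 g
% H2C2O4 = 0.501 / 1.02 × 100 = 49.1 %

49.1 %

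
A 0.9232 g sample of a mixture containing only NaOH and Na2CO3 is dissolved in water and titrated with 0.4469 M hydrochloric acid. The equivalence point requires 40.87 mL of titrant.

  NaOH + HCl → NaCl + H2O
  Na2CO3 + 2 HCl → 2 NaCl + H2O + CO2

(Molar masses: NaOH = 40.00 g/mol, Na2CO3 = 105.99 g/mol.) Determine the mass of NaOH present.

n(HCl) = 0.04087 × 0.4469 = 0.01826 mol
Let x = n(NaOH), y = n(Na2CO3).
Titrant: 1x + 2y = 0.01826;  mass: 40.00x + 105.99y = 0.9232
Solving, x = 3.443 × 10^-3 mol, y = 7.411 × 10^-3 mol
mass of NaOH = 3.443 × 10^-3 × 40.00 = 0.1377 g

0.1377 g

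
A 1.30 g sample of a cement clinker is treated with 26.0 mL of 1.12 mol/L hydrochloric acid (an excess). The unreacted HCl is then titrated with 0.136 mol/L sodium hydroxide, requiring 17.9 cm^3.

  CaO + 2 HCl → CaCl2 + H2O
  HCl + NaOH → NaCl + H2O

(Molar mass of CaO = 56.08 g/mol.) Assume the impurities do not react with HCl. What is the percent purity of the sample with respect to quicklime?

n(HCl) added = 0.0260 × 1.12 = 0.0291 mol
n(NaOH) used in back-titration = 0.0179 × 0.136 = 2.43 × 10^-3 mol
n(HCl) left over = 2.43 × 10^-3 mol (1:1 ratio)
n(HCl) consumed by analyte = 0.0291 − 2.43 × 10^-3 = 0.0267 mol
From the 1:2 ratio, n(CaO) = 1/2 × 0.0267 = 0.0133 mol
mass of CaO = 0.0133 × 56.08 = 0.748 g
% CaO = 0.748 / 1.30 × 100 = 57.6 %

57.6 %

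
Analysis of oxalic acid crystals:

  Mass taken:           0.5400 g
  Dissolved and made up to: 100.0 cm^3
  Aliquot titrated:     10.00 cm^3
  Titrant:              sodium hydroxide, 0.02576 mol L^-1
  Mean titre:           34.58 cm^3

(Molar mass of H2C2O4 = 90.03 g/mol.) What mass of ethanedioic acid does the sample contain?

H2C2O4 + 2 NaOH → Na2C2O4 + 2 H2O
n(NaOH) per titration = 0.03458 × 0.02576 = 8.908 × 10^-4 mol
From the 1:2 ratio, n(H2C2O4) in each aliquot = 1/2 × 8.908 × 10^-4 = 4.454 × 10^-4 mol
n(H2C2O4) in the whole flask = 4.454 × 10^-4 × 100.0/10.00 = 4.454 × 10^-3 mol
mass of H2C2O4 = 4.454 × 10^-3 × 90.03 = 0.4010 g

0.4010 g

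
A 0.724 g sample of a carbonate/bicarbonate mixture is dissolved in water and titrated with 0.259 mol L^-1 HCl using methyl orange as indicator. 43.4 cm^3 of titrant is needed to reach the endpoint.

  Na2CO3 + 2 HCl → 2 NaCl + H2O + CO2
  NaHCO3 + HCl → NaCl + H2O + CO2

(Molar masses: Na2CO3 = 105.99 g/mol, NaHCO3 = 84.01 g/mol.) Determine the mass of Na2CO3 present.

n(HCl) = 0.0434 × 0.259 = 0.0112 mol
Let x = n(Na2CO3), y = n(NaHCO3).
Titrant: 2x + 1y = 0.0112;  mass: 105.99x + 84.01y = 0.724
Solving, x = 3.55 × 10^-3 mol, y = 4.14 × 10^-3 mol
mass of Na2CO3 = 3.55 × 10^-3 × 105.99 = 0.376 g

0.376 g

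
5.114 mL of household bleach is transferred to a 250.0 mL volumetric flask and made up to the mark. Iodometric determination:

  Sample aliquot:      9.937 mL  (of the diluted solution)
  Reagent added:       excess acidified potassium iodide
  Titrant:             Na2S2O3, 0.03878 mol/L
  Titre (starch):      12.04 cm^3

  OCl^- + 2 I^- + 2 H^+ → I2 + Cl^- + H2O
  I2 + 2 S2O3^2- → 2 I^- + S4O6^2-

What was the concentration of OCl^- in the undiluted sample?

n(S2O3^2-) = 0.01204 × 0.03878 = 4.669 × 10^-4 mol
n(I2) = n(S2O3^2-)/2 = 2.335 × 10^-4 mol
n(OCl^-) in the aliquot = 2.335 × 10^-4 mol (1:1 ratio)
[OCl^-]_dilute = 2.335 × 10^-4 / 0.009937 = 0.02349 mol/L
[OCl^-]_original = 0.02349 × 250.0/5.114 = 1.148 mol/L

1.148 mol/L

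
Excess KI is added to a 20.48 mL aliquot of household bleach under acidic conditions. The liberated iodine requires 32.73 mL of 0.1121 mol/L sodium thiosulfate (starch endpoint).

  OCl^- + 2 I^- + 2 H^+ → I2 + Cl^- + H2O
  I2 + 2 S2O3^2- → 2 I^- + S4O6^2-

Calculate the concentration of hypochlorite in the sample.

n(S2O3^2-) = 0.03273 × 0.1121 = 3.669 × 10^-3 mol
n(I2) = n(S2O3^2-)/2 = 1.835 × 10^-3 mol
n(OCl^-) in the aliquot = 1.835 × 10^-3 mol (1:1 ratio)
[OCl^-] = 1.835 × 10^-3 / 0.02048 = 0.08958 mol/L

0.08958 mol/L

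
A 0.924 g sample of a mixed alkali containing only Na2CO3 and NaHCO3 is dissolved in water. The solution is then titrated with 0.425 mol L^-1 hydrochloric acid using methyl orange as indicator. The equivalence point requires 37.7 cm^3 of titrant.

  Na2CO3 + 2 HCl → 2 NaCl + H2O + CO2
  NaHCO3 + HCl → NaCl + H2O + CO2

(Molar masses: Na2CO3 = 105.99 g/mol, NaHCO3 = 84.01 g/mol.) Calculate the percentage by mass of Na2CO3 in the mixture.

78.0 %

n(HCl) = 0.0377 × 0.425 = 0.0160 mol
Let x = n(Na2CO3), y = n(NaHCO3).
Titrant: 2x + 1y = 0.0160;  mass: 105.99x + 84.01y = 0.924
Solving, x = 6.80 × 10^-3 mol, y = 2.41 × 10^-3 mol
mass of Na2CO3 = 6.80 × 10^-3 × 105.99 = 0.721 g
% Na2CO3 = 0.721 / 0.924 × 100 = 78.0 %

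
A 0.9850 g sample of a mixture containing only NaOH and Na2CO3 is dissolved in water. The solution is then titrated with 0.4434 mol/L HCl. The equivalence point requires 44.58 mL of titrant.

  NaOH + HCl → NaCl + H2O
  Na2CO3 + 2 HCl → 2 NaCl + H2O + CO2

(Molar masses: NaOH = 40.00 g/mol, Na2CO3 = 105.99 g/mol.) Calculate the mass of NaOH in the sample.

0.1925 g

n(HCl) = 0.04458 × 0.4434 = 0.01977 mol
Let x = n(NaOH), y = n(Na2CO3).
Titrant: 1x + 2y = 0.01977;  mass: 40.00x + 105.99y = 0.9850
Solving, x = 4.813 × 10^-3 mol, y = 7.477 × 10^-3 mol
mass of NaOH = 4.813 × 10^-3 × 40.00 = 0.1925 g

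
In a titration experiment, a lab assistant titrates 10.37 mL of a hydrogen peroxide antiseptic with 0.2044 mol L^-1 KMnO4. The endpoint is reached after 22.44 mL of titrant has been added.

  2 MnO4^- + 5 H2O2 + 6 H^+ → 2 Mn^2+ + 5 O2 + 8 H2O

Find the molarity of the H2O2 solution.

n(KMnO4) = 0.02244 L × 0.2044 mol/L = 4.587 × 10^-3 mol
From the 5:2 mole ratio, n(H2O2) = 5/2 × 4.587 × 10^-3 = 0.01147 mol
[H2O2] = 0.01147 mol / 0.01037 L = 1.106 mol/L

1.106 mol/L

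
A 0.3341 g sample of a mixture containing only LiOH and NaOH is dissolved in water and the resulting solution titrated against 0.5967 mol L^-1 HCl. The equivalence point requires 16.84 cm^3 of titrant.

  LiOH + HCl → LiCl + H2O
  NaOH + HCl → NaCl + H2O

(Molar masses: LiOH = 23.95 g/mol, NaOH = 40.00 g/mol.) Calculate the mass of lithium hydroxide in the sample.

n(HCl) = 0.01684 × 0.5967 = 0.01005 mol
Let x = n(LiOH), y = n(NaOH).
Titrant: 1x + 1y = 0.01005;  mass: 23.95x + 40.00y = 0.3341
Solving, x = 4.227 × 10^-3 mol, y = 5.822 × 10^-3 mol
mass of LiOH = 4.227 × 10^-3 × 23.95 = 0.1012 g

0.1012 g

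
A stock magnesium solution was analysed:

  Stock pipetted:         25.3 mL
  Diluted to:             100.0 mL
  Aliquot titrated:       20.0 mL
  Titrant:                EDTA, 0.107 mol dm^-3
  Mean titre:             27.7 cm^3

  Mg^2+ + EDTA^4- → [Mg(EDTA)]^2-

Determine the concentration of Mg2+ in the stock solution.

0.586 mol/L

n(EDTA) = 0.0277 × 0.107 = 2.96 × 10^-3 mol
n(Mg2+) in the aliquot = 2.96 × 10^-3 mol (1:1 ratio)
[Mg2+]_dilute = 2.96 × 10^-3 / 0.0200 = 0.148 mol/L
Dilution factor = 100.0 / 25.3 = 3.953
[Mg2+]_stock = 0.148 × 3.953 = 0.586 mol/L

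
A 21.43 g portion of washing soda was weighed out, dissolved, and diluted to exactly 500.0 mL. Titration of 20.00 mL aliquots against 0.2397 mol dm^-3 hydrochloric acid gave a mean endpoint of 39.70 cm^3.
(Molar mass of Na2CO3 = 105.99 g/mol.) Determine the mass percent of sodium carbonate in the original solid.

Na2CO3 + 2 HCl → 2 NaCl + H2O + CO2
n(HCl) per titration = 0.03970 × 0.2397 = 9.516 × 10^-3 mol
From the 1:2 ratio, n(Na2CO3) in each aliquot = 1/2 × 9.516 × 10^-3 = 4.758 × 10^-3 mol
n(Na2CO3) in the whole flask = 4.758 × 10^-3 × 500.0/20.00 = 0.1190 mol
mass of Na2CO3 = 0.1190 × 105.99 = 12.61 g
% Na2CO3 = 12.61 / 21.43 × 100 = 58.83 %

58.83 %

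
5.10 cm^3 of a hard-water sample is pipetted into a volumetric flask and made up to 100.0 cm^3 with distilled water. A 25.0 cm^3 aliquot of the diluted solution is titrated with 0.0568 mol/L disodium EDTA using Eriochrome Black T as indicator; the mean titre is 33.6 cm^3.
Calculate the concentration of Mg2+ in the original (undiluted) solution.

1.50 mol/L

Mg^2+ + EDTA^4- → [Mg(EDTA)]^2-
n(EDTA) = 0.0336 × 0.0568 = 1.91 × 10^-3 mol
n(Mg2+) in the aliquot = 1.91 × 10^-3 mol (1:1 ratio)
[Mg2+]_dilute = 1.91 × 10^-3 / 0.0250 = 0.0763 mol/L
Dilution factor = 100.0 / 5.10 = 19.61
[Mg2+]_stock = 0.0763 × 19.61 = 1.50 mol/L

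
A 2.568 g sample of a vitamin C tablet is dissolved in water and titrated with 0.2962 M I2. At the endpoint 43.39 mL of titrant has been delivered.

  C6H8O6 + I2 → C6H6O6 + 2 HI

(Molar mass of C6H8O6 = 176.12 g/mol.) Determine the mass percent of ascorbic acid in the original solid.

88.14 %

n(I2) = 0.04339 L × 0.2962 mol/L = 0.01285 mol
n(C6H8O6) = 0.01285 mol (1:1 ratio)
mass of C6H8O6 = 0.01285 × 176.12 g/mol = 2.264 g
% C6H8O6 = 2.264 / 2.568 × 100 = 88.14 %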